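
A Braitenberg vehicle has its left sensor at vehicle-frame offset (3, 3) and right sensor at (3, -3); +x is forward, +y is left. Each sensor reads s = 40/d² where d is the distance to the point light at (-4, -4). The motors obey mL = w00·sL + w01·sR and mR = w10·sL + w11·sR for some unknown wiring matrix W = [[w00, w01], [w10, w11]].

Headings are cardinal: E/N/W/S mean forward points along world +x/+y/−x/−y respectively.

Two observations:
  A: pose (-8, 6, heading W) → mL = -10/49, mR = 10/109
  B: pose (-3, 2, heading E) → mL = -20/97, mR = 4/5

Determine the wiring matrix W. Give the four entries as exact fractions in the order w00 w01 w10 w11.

obs A: pose=(-8,6,W) → sL=20/49, sR=20/109, mL=-10/49, mR=10/109
obs B: pose=(-3,2,E) → sL=40/97, sR=8/5, mL=-20/97, mR=4/5
sensor matrix S = [[20/49, 20/109], [40/97, 8/5]]; det S = 299136/518077
solve [mL_A; mL_B] = S·[w00; w01] and [mR_A; mR_B] = S·[w10; w11]:
  w00 = -1/2, w01 = 0, w10 = 0, w11 = 1/2

-1/2 0 0 1/2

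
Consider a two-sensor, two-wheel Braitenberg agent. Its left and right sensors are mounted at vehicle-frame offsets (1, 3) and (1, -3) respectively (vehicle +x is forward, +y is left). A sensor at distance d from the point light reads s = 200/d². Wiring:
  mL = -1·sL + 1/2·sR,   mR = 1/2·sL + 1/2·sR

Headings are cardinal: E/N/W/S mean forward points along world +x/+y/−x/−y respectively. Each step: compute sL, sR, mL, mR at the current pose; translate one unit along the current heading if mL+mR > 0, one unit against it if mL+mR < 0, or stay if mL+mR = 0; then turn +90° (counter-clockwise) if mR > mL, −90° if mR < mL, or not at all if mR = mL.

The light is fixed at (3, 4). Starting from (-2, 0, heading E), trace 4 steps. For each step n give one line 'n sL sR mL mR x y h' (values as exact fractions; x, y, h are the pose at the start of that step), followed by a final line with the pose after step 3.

0 200/17 40/13 -2260/221 1640/221 -2 0 E
1 20/9 100/9 10/3 20/3 -3 0 N
2 40/17 200/49 -260/833 2680/833 -3 1 W
3 25/4 50/29 -625/116 925/232 -4 1 S
final -4 2 E

n=0: pose=(-2,0,E); sL=200/17, sR=40/13; mL=-2260/221, mR=1640/221; mL+mR=-620/221 → advance -1; mR−mL=300/17 → turn +1·90°
n=1: pose=(-3,0,N); sL=20/9, sR=100/9; mL=10/3, mR=20/3; mL+mR=10 → advance +1; mR−mL=10/3 → turn +1·90°
n=2: pose=(-3,1,W); sL=40/17, sR=200/49; mL=-260/833, mR=2680/833; mL+mR=2420/833 → advance +1; mR−mL=60/17 → turn +1·90°
n=3: pose=(-4,1,S); sL=25/4, sR=50/29; mL=-625/116, mR=925/232; mL+mR=-325/232 → advance -1; mR−mL=75/8 → turn +1·90°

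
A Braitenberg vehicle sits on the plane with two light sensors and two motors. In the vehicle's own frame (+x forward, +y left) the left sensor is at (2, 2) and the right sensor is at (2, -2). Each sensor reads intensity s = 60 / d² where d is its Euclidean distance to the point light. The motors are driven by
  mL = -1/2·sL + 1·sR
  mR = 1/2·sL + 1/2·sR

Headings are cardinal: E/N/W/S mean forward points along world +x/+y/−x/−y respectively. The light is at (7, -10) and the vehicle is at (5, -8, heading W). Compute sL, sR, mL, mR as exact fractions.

15/4 15/8 0 45/16

left sensor world pos  = (3, -10); dL² = 16
right sensor world pos = (3, -6); dR² = 32
sL = 60/16 = 15/4
sR = 60/32 = 15/8
mL = -1/2·sL + 1·sR = 0
mR = 1/2·sL + 1/2·sR = 45/16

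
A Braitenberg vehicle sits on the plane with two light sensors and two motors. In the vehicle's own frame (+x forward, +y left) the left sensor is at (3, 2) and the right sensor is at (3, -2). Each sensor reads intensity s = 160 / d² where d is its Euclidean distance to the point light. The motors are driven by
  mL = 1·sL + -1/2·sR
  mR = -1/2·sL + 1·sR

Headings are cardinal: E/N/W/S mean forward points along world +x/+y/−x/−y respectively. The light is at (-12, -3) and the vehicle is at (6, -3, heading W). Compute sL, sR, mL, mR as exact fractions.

left sensor world pos  = (3, -5); dL² = 229
right sensor world pos = (3, -1); dR² = 229
sL = 160/229 = 160/229
sR = 160/229 = 160/229
mL = 1·sL + -1/2·sR = 80/229
mR = -1/2·sL + 1·sR = 80/229

160/229 160/229 80/229 80/229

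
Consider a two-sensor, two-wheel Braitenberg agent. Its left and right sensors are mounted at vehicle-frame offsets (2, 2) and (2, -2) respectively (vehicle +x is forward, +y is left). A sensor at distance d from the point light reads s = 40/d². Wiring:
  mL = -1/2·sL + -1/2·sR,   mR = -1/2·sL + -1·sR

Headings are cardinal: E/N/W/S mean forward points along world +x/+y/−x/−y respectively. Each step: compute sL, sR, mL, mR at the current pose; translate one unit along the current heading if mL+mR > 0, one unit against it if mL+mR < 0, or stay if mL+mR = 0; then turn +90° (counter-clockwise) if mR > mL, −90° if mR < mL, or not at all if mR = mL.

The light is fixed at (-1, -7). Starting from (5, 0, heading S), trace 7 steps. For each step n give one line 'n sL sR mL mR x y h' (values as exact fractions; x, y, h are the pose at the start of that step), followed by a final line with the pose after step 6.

0 40/89 40/41 -2600/3649 -4380/3649 5 0 S
1 10/13 10/29 -210/377 -275/377 5 1 W
2 8/25 40/181 -1224/4525 -1724/4525 6 1 N
3 20/81 20/53 -1340/4293 -2150/4293 6 0 E
4 40/89 40/41 -2600/3649 -4380/3649 5 0 S
5 10/13 10/29 -210/377 -275/377 5 1 W
6 8/25 40/181 -1224/4525 -1724/4525 6 1 N
final 6 0 E

n=0: pose=(5,0,S); sL=40/89, sR=40/41; mL=-2600/3649, mR=-4380/3649; mL+mR=-6980/3649 → advance -1; mR−mL=-20/41 → turn -1·90°
n=1: pose=(5,1,W); sL=10/13, sR=10/29; mL=-210/377, mR=-275/377; mL+mR=-485/377 → advance -1; mR−mL=-5/29 → turn -1·90°
n=2: pose=(6,1,N); sL=8/25, sR=40/181; mL=-1224/4525, mR=-1724/4525; mL+mR=-2948/4525 → advance -1; mR−mL=-20/181 → turn -1·90°
n=3: pose=(6,0,E); sL=20/81, sR=20/53; mL=-1340/4293, mR=-2150/4293; mL+mR=-3490/4293 → advance -1; mR−mL=-10/53 → turn -1·90°
n=4: pose=(5,0,S); sL=40/89, sR=40/41; mL=-2600/3649, mR=-4380/3649; mL+mR=-6980/3649 → advance -1; mR−mL=-20/41 → turn -1·90°
n=5: pose=(5,1,W); sL=10/13, sR=10/29; mL=-210/377, mR=-275/377; mL+mR=-485/377 → advance -1; mR−mL=-5/29 → turn -1·90°
n=6: pose=(6,1,N); sL=8/25, sR=40/181; mL=-1224/4525, mR=-1724/4525; mL+mR=-2948/4525 → advance -1; mR−mL=-20/181 → turn -1·90°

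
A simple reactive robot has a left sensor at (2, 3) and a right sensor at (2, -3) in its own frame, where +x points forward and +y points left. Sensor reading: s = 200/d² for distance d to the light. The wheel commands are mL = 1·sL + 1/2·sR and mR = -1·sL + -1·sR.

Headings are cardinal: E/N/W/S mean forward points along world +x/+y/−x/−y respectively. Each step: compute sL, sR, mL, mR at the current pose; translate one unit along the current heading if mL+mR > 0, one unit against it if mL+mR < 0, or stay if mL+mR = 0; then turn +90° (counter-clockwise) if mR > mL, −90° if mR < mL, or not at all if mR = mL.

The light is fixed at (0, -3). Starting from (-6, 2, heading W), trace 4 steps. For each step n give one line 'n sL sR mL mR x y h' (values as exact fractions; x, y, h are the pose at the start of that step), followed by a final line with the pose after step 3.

n=0: pose=(-6,2,W); sL=50/17, sR=25/16; mL=2025/544, mR=-1225/272; mL+mR=-25/32 → advance -1; mR−mL=-4475/544 → turn -1·90°
n=1: pose=(-5,2,N); sL=200/113, sR=200/53; mL=21900/5989, mR=-33200/5989; mL+mR=-100/53 → advance -1; mR−mL=-55100/5989 → turn -1·90°
n=2: pose=(-5,1,E); sL=100/29, sR=20; mL=390/29, mR=-680/29; mL+mR=-10 → advance -1; mR−mL=-1070/29 → turn -1·90°
n=3: pose=(-6,1,S); sL=200/13, sR=40/17; mL=3660/221, mR=-3920/221; mL+mR=-20/17 → advance -1; mR−mL=-7580/221 → turn -1·90°

0 50/17 25/16 2025/544 -1225/272 -6 2 W
1 200/113 200/53 21900/5989 -33200/5989 -5 2 N
2 100/29 20 390/29 -680/29 -5 1 E
3 200/13 40/17 3660/221 -3920/221 -6 1 S
final -6 2 W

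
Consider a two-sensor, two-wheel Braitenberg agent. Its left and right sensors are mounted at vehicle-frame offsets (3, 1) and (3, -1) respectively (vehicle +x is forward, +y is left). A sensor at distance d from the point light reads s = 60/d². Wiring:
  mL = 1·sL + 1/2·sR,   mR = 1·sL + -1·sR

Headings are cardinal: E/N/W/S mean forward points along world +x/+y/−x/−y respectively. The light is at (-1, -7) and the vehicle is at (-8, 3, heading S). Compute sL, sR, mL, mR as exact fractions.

12/17 60/113 1866/1921 336/1921

left sensor world pos  = (-7, 0); dL² = 85
right sensor world pos = (-9, 0); dR² = 113
sL = 60/85 = 12/17
sR = 60/113 = 60/113
mL = 1·sL + 1/2·sR = 1866/1921
mR = 1·sL + -1·sR = 336/1921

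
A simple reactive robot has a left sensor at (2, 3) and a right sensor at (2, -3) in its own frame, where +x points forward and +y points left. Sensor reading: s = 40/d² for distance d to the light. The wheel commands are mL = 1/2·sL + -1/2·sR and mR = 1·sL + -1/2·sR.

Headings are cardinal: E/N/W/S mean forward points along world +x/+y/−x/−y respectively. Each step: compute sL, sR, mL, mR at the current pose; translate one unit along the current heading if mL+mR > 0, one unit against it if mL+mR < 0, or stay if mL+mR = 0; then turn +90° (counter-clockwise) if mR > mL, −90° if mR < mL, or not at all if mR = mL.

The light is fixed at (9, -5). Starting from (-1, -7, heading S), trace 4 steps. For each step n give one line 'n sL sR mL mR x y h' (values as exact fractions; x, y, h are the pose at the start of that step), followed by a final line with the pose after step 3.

0 8/13 8/37 96/481 244/481 -1 -7 S
1 5/8 2/5 9/80 17/40 -1 -8 E
2 8/29 40/37 -432/1073 -284/1073 0 -8 N
3 4/17 20/61 -48/1037 74/1037 0 -9 W
final -1 -9 S

n=0: pose=(-1,-7,S); sL=8/13, sR=8/37; mL=96/481, mR=244/481; mL+mR=340/481 → advance +1; mR−mL=4/13 → turn +1·90°
n=1: pose=(-1,-8,E); sL=5/8, sR=2/5; mL=9/80, mR=17/40; mL+mR=43/80 → advance +1; mR−mL=5/16 → turn +1·90°
n=2: pose=(0,-8,N); sL=8/29, sR=40/37; mL=-432/1073, mR=-284/1073; mL+mR=-716/1073 → advance -1; mR−mL=4/29 → turn +1·90°
n=3: pose=(0,-9,W); sL=4/17, sR=20/61; mL=-48/1037, mR=74/1037; mL+mR=26/1037 → advance +1; mR−mL=2/17 → turn +1·90°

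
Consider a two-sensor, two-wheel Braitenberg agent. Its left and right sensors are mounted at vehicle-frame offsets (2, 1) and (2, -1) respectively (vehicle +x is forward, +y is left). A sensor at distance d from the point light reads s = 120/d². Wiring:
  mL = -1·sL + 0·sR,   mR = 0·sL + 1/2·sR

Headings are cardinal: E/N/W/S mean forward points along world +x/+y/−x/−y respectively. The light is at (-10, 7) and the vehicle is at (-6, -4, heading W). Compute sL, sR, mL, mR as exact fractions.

30/37 15/13 -30/37 15/26

left sensor world pos  = (-8, -5); dL² = 148
right sensor world pos = (-8, -3); dR² = 104
sL = 120/148 = 30/37
sR = 120/104 = 15/13
mL = -1·sL + 0·sR = -30/37
mR = 0·sL + 1/2·sR = 15/26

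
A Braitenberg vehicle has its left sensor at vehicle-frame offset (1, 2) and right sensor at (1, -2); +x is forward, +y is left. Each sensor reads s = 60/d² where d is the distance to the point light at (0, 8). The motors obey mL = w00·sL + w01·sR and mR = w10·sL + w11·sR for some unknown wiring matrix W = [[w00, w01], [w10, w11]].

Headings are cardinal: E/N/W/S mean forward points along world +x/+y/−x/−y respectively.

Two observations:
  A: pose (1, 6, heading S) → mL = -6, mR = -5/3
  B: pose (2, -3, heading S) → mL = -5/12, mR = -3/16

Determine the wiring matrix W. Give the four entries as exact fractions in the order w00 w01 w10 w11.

obs A: pose=(1,6,S) → sL=10/3, sR=6, mL=-6, mR=-5/3
obs B: pose=(2,-3,S) → sL=3/8, sR=5/12, mL=-5/12, mR=-3/16
sensor matrix S = [[10/3, 6], [3/8, 5/12]]; det S = -31/36
solve [mL_A; mL_B] = S·[w00; w01] and [mR_A; mR_B] = S·[w10; w11]:
  w00 = 0, w01 = -1, w10 = -1/2, w11 = 0

0 -1 -1/2 0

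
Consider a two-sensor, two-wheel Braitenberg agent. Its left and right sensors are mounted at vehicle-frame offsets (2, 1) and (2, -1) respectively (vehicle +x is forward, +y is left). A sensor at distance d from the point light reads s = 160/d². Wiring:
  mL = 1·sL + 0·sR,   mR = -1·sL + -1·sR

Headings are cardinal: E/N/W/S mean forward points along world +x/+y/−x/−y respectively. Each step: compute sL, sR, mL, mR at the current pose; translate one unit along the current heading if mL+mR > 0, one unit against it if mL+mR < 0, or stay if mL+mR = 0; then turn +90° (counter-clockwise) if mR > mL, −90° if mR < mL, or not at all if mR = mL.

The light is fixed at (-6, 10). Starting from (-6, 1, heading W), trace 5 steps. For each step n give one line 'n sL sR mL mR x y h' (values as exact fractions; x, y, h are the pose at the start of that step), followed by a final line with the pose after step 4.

0 20/13 40/17 20/13 -860/221 -6 1 W
1 160/49 160/53 160/49 -16320/2597 -5 1 N
2 16/9 16/13 16/9 -352/117 -5 0 E
3 32/29 32/29 32/29 -64/29 -6 0 S
4 20/13 40/17 20/13 -860/221 -6 1 W
final -5 1 N

n=0: pose=(-6,1,W); sL=20/13, sR=40/17; mL=20/13, mR=-860/221; mL+mR=-40/17 → advance -1; mR−mL=-1200/221 → turn -1·90°
n=1: pose=(-5,1,N); sL=160/49, sR=160/53; mL=160/49, mR=-16320/2597; mL+mR=-160/53 → advance -1; mR−mL=-24800/2597 → turn -1·90°
n=2: pose=(-5,0,E); sL=16/9, sR=16/13; mL=16/9, mR=-352/117; mL+mR=-16/13 → advance -1; mR−mL=-560/117 → turn -1·90°
n=3: pose=(-6,0,S); sL=32/29, sR=32/29; mL=32/29, mR=-64/29; mL+mR=-32/29 → advance -1; mR−mL=-96/29 → turn -1·90°
n=4: pose=(-6,1,W); sL=20/13, sR=40/17; mL=20/13, mR=-860/221; mL+mR=-40/17 → advance -1; mR−mL=-1200/221 → turn -1·90°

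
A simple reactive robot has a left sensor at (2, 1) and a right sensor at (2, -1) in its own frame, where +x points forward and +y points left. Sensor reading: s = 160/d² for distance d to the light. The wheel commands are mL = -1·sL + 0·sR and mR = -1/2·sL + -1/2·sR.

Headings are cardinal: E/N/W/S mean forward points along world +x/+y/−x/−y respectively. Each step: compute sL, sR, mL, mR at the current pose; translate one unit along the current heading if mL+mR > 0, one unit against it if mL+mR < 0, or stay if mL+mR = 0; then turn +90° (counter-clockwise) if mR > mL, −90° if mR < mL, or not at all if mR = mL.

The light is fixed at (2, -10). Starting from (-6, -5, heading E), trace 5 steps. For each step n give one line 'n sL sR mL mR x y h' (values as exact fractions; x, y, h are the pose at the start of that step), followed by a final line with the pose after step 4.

0 20/9 40/13 -20/9 -310/117 -6 -5 E
1 160/73 160/109 -160/73 -14560/7957 -7 -5 S
2 80/49 80/37 -80/49 -3440/1813 -7 -4 E
3 160/97 160/137 -160/97 -18720/13289 -8 -4 S
4 5/4 8/5 -5/4 -57/40 -8 -3 E
final -9 -3 S

n=0: pose=(-6,-5,E); sL=20/9, sR=40/13; mL=-20/9, mR=-310/117; mL+mR=-190/39 → advance -1; mR−mL=-50/117 → turn -1·90°
n=1: pose=(-7,-5,S); sL=160/73, sR=160/109; mL=-160/73, mR=-14560/7957; mL+mR=-32000/7957 → advance -1; mR−mL=2880/7957 → turn +1·90°
n=2: pose=(-7,-4,E); sL=80/49, sR=80/37; mL=-80/49, mR=-3440/1813; mL+mR=-6400/1813 → advance -1; mR−mL=-480/1813 → turn -1·90°
n=3: pose=(-8,-4,S); sL=160/97, sR=160/137; mL=-160/97, mR=-18720/13289; mL+mR=-40640/13289 → advance -1; mR−mL=3200/13289 → turn +1·90°
n=4: pose=(-8,-3,E); sL=5/4, sR=8/5; mL=-5/4, mR=-57/40; mL+mR=-107/40 → advance -1; mR−mL=-7/40 → turn -1·90°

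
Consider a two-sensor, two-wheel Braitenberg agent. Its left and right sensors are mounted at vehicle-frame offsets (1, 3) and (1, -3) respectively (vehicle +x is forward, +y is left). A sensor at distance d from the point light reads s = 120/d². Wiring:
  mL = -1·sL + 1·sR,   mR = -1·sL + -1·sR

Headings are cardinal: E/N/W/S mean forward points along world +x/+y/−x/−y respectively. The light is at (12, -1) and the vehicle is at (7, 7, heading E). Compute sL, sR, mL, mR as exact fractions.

left sensor world pos  = (8, 10); dL² = 137
right sensor world pos = (8, 4); dR² = 41
sL = 120/137 = 120/137
sR = 120/41 = 120/41
mL = -1·sL + 1·sR = 11520/5617
mR = -1·sL + -1·sR = -21360/5617

120/137 120/41 11520/5617 -21360/5617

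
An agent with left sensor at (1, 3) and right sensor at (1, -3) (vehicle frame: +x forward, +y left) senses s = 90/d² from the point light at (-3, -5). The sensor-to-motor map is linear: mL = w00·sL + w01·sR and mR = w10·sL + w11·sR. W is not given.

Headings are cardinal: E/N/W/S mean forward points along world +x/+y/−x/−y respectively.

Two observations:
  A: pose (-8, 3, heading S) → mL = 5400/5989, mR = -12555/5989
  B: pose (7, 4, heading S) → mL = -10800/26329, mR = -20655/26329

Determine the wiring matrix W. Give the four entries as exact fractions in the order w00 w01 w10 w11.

obs A: pose=(-8,3,S) → sL=90/53, sR=90/113, mL=5400/5989, mR=-12555/5989
obs B: pose=(7,4,S) → sL=90/233, sR=90/113, mL=-10800/26329, mR=-20655/26329
sensor matrix S = [[90/53, 90/113], [90/233, 90/113]]; det S = 1458000/1395437
solve [mL_A; mL_B] = S·[w00; w01] and [mR_A; mR_B] = S·[w10; w11]:
  w00 = 1, w01 = -1, w10 = -1, w11 = -1/2

1 -1 -1 -1/2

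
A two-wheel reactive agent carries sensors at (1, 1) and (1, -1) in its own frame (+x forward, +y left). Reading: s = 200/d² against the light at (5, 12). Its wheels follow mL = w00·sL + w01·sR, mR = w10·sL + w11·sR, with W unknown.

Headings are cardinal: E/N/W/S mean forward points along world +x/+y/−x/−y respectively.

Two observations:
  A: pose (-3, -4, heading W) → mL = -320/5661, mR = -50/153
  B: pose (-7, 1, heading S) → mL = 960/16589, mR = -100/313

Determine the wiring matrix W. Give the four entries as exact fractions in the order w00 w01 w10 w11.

1/2 -1/2 0 -1/2

obs A: pose=(-3,-4,W) → sL=20/37, sR=100/153, mL=-320/5661, mR=-50/153
obs B: pose=(-7,1,S) → sL=40/53, sR=200/313, mL=960/16589, mR=-100/313
sensor matrix S = [[20/37, 100/153], [40/53, 200/313]]; det S = -13888000/93910329
solve [mL_A; mL_B] = S·[w00; w01] and [mR_A; mR_B] = S·[w10; w11]:
  w00 = 1/2, w01 = -1/2, w10 = 0, w11 = -1/2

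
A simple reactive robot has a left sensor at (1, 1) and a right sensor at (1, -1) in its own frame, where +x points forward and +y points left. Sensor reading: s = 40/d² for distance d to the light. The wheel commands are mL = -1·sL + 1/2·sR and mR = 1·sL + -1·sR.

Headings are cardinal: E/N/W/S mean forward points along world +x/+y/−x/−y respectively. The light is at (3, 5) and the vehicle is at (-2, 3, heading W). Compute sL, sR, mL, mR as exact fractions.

8/9 40/37 -116/333 -64/333

left sensor world pos  = (-3, 2); dL² = 45
right sensor world pos = (-3, 4); dR² = 37
sL = 40/45 = 8/9
sR = 40/37 = 40/37
mL = -1·sL + 1/2·sR = -116/333
mR = 1·sL + -1·sR = -64/333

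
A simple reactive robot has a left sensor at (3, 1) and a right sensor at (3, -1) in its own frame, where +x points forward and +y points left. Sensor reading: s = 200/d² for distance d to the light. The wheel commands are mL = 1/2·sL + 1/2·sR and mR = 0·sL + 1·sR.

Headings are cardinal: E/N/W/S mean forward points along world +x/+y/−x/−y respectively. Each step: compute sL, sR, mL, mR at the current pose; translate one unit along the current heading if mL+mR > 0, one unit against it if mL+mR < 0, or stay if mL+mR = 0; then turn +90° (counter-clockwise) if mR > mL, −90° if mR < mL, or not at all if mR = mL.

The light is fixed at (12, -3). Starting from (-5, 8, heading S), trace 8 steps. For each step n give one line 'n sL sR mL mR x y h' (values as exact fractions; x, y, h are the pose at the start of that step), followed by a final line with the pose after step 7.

0 5/8 50/97 885/1552 50/97 -5 8 S
1 200/481 200/521 100200/250601 200/521 -5 7 W
2 20/53 100/229 4940/12137 100/229 -6 7 N
3 200/541 40/117 22520/63297 40/117 -6 8 W
4 50/149 5/13 1395/3874 5/13 -7 8 N
5 40/121 200/653 25160/79013 200/653 -7 9 W
6 100/333 100/293 31300/97569 100/293 -8 9 N
7 200/673 8/29 5592/19517 8/29 -8 10 W
final -9 10 N

n=0: pose=(-5,8,S); sL=5/8, sR=50/97; mL=885/1552, mR=50/97; mL+mR=1685/1552 → advance +1; mR−mL=-85/1552 → turn -1·90°
n=1: pose=(-5,7,W); sL=200/481, sR=200/521; mL=100200/250601, mR=200/521; mL+mR=196400/250601 → advance +1; mR−mL=-4000/250601 → turn -1·90°
n=2: pose=(-6,7,N); sL=20/53, sR=100/229; mL=4940/12137, mR=100/229; mL+mR=10240/12137 → advance +1; mR−mL=360/12137 → turn +1·90°
n=3: pose=(-6,8,W); sL=200/541, sR=40/117; mL=22520/63297, mR=40/117; mL+mR=14720/21099 → advance +1; mR−mL=-880/63297 → turn -1·90°
n=4: pose=(-7,8,N); sL=50/149, sR=5/13; mL=1395/3874, mR=5/13; mL+mR=2885/3874 → advance +1; mR−mL=95/3874 → turn +1·90°
n=5: pose=(-7,9,W); sL=40/121, sR=200/653; mL=25160/79013, mR=200/653; mL+mR=49360/79013 → advance +1; mR−mL=-960/79013 → turn -1·90°
n=6: pose=(-8,9,N); sL=100/333, sR=100/293; mL=31300/97569, mR=100/293; mL+mR=64600/97569 → advance +1; mR−mL=2000/97569 → turn +1·90°
n=7: pose=(-8,10,W); sL=200/673, sR=8/29; mL=5592/19517, mR=8/29; mL+mR=10976/19517 → advance +1; mR−mL=-208/19517 → turn -1·90°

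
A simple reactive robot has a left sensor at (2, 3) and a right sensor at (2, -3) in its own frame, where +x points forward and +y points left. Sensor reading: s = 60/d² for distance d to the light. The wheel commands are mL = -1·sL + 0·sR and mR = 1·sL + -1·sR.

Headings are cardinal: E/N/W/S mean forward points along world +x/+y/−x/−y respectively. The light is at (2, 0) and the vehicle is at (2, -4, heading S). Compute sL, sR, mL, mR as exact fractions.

left sensor world pos  = (5, -6); dL² = 45
right sensor world pos = (-1, -6); dR² = 45
sL = 60/45 = 4/3
sR = 60/45 = 4/3
mL = -1·sL + 0·sR = -4/3
mR = 1·sL + -1·sR = 0

4/3 4/3 -4/3 0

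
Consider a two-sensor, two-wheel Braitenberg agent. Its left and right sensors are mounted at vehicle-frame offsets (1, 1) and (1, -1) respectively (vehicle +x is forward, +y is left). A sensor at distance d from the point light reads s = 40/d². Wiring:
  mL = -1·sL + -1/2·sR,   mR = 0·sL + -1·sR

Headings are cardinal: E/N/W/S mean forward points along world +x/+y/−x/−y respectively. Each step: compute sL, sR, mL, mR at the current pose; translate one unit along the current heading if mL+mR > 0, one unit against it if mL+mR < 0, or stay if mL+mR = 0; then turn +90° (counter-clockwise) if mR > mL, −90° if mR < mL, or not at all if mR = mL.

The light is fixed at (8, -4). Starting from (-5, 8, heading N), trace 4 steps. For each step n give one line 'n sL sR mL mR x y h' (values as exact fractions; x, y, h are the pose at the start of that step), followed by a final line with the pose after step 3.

0 8/73 40/313 -3964/22849 -40/313 -5 8 N
1 5/37 2/17 -122/629 -2/17 -5 7 W
2 40/221 40/269 -15180/59449 -40/269 -4 7 S
3 4/29 20/121 -774/3509 -20/121 -4 8 E
final -5 8 N

n=0: pose=(-5,8,N); sL=8/73, sR=40/313; mL=-3964/22849, mR=-40/313; mL+mR=-6884/22849 → advance -1; mR−mL=1044/22849 → turn +1·90°
n=1: pose=(-5,7,W); sL=5/37, sR=2/17; mL=-122/629, mR=-2/17; mL+mR=-196/629 → advance -1; mR−mL=48/629 → turn +1·90°
n=2: pose=(-4,7,S); sL=40/221, sR=40/269; mL=-15180/59449, mR=-40/269; mL+mR=-24020/59449 → advance -1; mR−mL=6340/59449 → turn +1·90°
n=3: pose=(-4,8,E); sL=4/29, sR=20/121; mL=-774/3509, mR=-20/121; mL+mR=-1354/3509 → advance -1; mR−mL=194/3509 → turn +1·90°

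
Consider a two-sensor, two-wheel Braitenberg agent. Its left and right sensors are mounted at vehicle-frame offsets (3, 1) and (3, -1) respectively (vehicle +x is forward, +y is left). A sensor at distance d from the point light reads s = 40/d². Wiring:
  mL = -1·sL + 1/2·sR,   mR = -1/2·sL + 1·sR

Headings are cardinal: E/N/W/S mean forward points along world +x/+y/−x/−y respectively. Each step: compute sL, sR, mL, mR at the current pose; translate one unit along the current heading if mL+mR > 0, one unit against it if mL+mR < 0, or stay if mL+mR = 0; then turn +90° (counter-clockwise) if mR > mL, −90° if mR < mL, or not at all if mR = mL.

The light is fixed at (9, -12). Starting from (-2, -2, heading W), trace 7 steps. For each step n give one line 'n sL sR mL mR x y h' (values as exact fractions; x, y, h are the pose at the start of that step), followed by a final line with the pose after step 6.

n=0: pose=(-2,-2,W); sL=40/277, sR=40/317; mL=-7140/87809, mR=4740/87809; mL+mR=-2400/87809 → advance -1; mR−mL=11880/87809 → turn +1·90°
n=1: pose=(-1,-2,S); sL=4/13, sR=4/17; mL=-42/221, mR=18/221; mL+mR=-24/221 → advance -1; mR−mL=60/221 → turn +1·90°
n=2: pose=(-1,-1,E); sL=40/193, sR=40/149; mL=-2100/28757, mR=4740/28757; mL+mR=2640/28757 → advance +1; mR−mL=6840/28757 → turn +1·90°
n=3: pose=(0,-1,N); sL=5/37, sR=2/13; mL=-28/481, mR=83/962; mL+mR=27/962 → advance +1; mR−mL=139/962 → turn +1·90°
n=4: pose=(0,0,W); sL=8/53, sR=40/313; mL=-1444/16589, mR=868/16589; mL+mR=-576/16589 → advance -1; mR−mL=2312/16589 → turn +1·90°
n=5: pose=(1,0,S); sL=4/13, sR=20/81; mL=-194/1053, mR=98/1053; mL+mR=-32/351 → advance -1; mR−mL=292/1053 → turn +1·90°
n=6: pose=(1,1,E); sL=40/221, sR=40/169; mL=-180/2873, mR=420/2873; mL+mR=240/2873 → advance +1; mR−mL=600/2873 → turn +1·90°

0 40/277 40/317 -7140/87809 4740/87809 -2 -2 W
1 4/13 4/17 -42/221 18/221 -1 -2 S
2 40/193 40/149 -2100/28757 4740/28757 -1 -1 E
3 5/37 2/13 -28/481 83/962 0 -1 N
4 8/53 40/313 -1444/16589 868/16589 0 0 W
5 4/13 20/81 -194/1053 98/1053 1 0 S
6 40/221 40/169 -180/2873 420/2873 1 1 E
final 2 1 N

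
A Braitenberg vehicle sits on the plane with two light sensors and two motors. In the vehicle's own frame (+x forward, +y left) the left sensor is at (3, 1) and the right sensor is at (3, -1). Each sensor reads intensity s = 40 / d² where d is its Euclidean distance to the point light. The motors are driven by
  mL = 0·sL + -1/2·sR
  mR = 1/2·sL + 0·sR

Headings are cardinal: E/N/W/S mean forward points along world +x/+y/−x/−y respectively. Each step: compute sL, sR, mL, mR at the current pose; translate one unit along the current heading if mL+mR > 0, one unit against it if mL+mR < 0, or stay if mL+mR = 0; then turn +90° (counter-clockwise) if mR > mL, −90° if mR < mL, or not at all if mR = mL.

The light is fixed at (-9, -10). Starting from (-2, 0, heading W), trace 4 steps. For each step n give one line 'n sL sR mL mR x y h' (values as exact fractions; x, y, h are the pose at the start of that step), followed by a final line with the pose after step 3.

n=0: pose=(-2,0,W); sL=40/97, sR=40/137; mL=-20/137, mR=20/97; mL+mR=800/13289 → advance +1; mR−mL=4680/13289 → turn +1·90°
n=1: pose=(-3,0,S); sL=20/49, sR=20/37; mL=-10/37, mR=10/49; mL+mR=-120/1813 → advance -1; mR−mL=860/1813 → turn +1·90°
n=2: pose=(-3,1,E); sL=8/45, sR=40/181; mL=-20/181, mR=4/45; mL+mR=-176/8145 → advance -1; mR−mL=1624/8145 → turn +1·90°
n=3: pose=(-4,1,N); sL=10/53, sR=5/29; mL=-5/58, mR=5/53; mL+mR=25/3074 → advance +1; mR−mL=555/3074 → turn +1·90°

0 40/97 40/137 -20/137 20/97 -2 0 W
1 20/49 20/37 -10/37 10/49 -3 0 S
2 8/45 40/181 -20/181 4/45 -3 1 E
3 10/53 5/29 -5/58 5/53 -4 1 N
final -4 2 W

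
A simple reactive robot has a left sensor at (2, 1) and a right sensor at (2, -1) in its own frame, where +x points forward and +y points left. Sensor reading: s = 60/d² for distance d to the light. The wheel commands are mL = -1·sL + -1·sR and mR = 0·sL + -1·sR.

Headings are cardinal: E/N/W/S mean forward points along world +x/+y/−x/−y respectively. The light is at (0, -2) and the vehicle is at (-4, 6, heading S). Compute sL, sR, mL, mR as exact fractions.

left sensor world pos  = (-3, 4); dL² = 45
right sensor world pos = (-5, 4); dR² = 61
sL = 60/45 = 4/3
sR = 60/61 = 60/61
mL = -1·sL + -1·sR = -424/183
mR = 0·sL + -1·sR = -60/61

4/3 60/61 -424/183 -60/61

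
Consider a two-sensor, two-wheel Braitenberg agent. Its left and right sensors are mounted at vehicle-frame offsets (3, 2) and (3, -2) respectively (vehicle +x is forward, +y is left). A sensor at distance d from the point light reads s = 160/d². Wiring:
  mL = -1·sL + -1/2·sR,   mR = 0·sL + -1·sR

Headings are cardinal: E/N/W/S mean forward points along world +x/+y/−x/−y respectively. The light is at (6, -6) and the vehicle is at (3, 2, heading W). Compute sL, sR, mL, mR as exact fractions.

left sensor world pos  = (0, 0); dL² = 72
right sensor world pos = (0, 4); dR² = 136
sL = 160/72 = 20/9
sR = 160/136 = 20/17
mL = -1·sL + -1/2·sR = -430/153
mR = 0·sL + -1·sR = -20/17

20/9 20/17 -430/153 -20/17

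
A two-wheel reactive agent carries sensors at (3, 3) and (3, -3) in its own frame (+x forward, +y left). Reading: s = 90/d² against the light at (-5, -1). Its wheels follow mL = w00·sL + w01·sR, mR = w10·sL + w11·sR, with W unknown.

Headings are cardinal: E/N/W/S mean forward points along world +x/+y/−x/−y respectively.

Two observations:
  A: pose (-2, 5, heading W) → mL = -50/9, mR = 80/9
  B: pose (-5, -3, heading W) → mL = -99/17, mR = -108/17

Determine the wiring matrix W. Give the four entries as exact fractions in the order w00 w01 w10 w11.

-1/2 -1/2 1 -1

obs A: pose=(-2,5,W) → sL=10, sR=10/9, mL=-50/9, mR=80/9
obs B: pose=(-5,-3,W) → sL=45/17, sR=9, mL=-99/17, mR=-108/17
sensor matrix S = [[10, 10/9], [45/17, 9]]; det S = 1480/17
solve [mL_A; mL_B] = S·[w00; w01] and [mR_A; mR_B] = S·[w10; w11]:
  w00 = -1/2, w01 = -1/2, w10 = 1, w11 = -1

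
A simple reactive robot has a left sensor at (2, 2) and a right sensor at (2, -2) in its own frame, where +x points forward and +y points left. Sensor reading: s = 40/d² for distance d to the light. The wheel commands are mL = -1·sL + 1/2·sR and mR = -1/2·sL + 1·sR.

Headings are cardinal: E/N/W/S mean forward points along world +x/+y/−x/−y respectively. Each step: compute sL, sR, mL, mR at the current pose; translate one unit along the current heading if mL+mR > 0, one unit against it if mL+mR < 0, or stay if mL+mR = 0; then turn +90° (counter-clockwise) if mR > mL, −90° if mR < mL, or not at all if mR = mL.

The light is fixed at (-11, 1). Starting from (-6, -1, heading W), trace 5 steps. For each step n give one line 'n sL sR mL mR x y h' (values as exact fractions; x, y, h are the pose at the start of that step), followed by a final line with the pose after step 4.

0 8/5 40/9 28/45 164/45 -6 -1 W
1 10/13 2 3/13 21/13 -7 -1 S
2 40/37 40/61 -1700/2257 260/2257 -7 -2 E
3 20 20/13 -250/13 -110/13 -8 -2 N
4 40/37 8 108/37 276/37 -8 -3 W
final -9 -3 S

n=0: pose=(-6,-1,W); sL=8/5, sR=40/9; mL=28/45, mR=164/45; mL+mR=64/15 → advance +1; mR−mL=136/45 → turn +1·90°
n=1: pose=(-7,-1,S); sL=10/13, sR=2; mL=3/13, mR=21/13; mL+mR=24/13 → advance +1; mR−mL=18/13 → turn +1·90°
n=2: pose=(-7,-2,E); sL=40/37, sR=40/61; mL=-1700/2257, mR=260/2257; mL+mR=-1440/2257 → advance -1; mR−mL=1960/2257 → turn +1·90°
n=3: pose=(-8,-2,N); sL=20, sR=20/13; mL=-250/13, mR=-110/13; mL+mR=-360/13 → advance -1; mR−mL=140/13 → turn +1·90°
n=4: pose=(-8,-3,W); sL=40/37, sR=8; mL=108/37, mR=276/37; mL+mR=384/37 → advance +1; mR−mL=168/37 → turn +1·90°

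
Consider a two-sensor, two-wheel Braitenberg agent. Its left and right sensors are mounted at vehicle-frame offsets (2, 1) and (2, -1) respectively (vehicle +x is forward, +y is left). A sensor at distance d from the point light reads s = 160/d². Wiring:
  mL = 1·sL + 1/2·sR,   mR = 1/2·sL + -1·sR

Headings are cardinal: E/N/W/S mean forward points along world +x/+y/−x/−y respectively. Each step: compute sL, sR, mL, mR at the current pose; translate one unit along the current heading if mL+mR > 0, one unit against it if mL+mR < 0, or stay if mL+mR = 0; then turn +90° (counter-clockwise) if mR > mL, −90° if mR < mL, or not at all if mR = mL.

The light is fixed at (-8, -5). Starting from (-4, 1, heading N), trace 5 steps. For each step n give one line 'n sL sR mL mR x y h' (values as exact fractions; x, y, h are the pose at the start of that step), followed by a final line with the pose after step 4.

n=0: pose=(-4,1,N); sL=160/73, sR=160/89; mL=20080/6497, mR=-4560/6497; mL+mR=15520/6497 → advance +1; mR−mL=-24640/6497 → turn -1·90°
n=1: pose=(-4,2,E); sL=8/5, sR=20/9; mL=122/45, mR=-64/45; mL+mR=58/45 → advance +1; mR−mL=-62/15 → turn -1·90°
n=2: pose=(-3,2,S); sL=160/61, sR=160/41; mL=11440/2501, mR=-6480/2501; mL+mR=4960/2501 → advance +1; mR−mL=-17920/2501 → turn -1·90°
n=3: pose=(-3,1,W); sL=80/17, sR=80/29; mL=3000/493, mR=-200/493; mL+mR=2800/493 → advance +1; mR−mL=-3200/493 → turn -1·90°
n=4: pose=(-4,1,N); sL=160/73, sR=160/89; mL=20080/6497, mR=-4560/6497; mL+mR=15520/6497 → advance +1; mR−mL=-24640/6497 → turn -1·90°

0 160/73 160/89 20080/6497 -4560/6497 -4 1 N
1 8/5 20/9 122/45 -64/45 -4 2 E
2 160/61 160/41 11440/2501 -6480/2501 -3 2 S
3 80/17 80/29 3000/493 -200/493 -3 1 W
4 160/73 160/89 20080/6497 -4560/6497 -4 1 N
final -4 2 E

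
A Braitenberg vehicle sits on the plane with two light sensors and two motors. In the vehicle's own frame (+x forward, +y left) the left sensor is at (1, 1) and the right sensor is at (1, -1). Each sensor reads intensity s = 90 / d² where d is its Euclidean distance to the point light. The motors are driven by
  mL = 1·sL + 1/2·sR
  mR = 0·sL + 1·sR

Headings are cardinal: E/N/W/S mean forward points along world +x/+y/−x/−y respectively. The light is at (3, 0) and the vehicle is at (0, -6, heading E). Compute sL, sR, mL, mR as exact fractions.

90/29 90/53 6075/1537 90/53

left sensor world pos  = (1, -5); dL² = 29
right sensor world pos = (1, -7); dR² = 53
sL = 90/29 = 90/29
sR = 90/53 = 90/53
mL = 1·sL + 1/2·sR = 6075/1537
mR = 0·sL + 1·sR = 90/53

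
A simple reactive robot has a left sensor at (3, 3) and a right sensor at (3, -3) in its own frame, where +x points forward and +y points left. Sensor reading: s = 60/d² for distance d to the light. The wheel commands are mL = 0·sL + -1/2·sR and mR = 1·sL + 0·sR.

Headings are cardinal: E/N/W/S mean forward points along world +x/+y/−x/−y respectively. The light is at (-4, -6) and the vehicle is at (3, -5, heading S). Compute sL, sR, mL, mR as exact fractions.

left sensor world pos  = (6, -8); dL² = 104
right sensor world pos = (0, -8); dR² = 20
sL = 60/104 = 15/26
sR = 60/20 = 3
mL = 0·sL + -1/2·sR = -3/2
mR = 1·sL + 0·sR = 15/26

15/26 3 -3/2 15/26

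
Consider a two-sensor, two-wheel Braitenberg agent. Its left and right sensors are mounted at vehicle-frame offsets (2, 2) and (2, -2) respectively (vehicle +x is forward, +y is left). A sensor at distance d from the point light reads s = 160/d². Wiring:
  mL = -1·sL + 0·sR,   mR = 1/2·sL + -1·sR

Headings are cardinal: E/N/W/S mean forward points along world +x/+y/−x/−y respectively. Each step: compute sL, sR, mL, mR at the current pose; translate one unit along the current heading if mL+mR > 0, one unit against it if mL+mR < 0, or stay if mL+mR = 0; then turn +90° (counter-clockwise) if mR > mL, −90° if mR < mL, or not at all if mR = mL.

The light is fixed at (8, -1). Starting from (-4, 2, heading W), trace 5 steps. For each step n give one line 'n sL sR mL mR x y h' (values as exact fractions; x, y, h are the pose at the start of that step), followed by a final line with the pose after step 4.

n=0: pose=(-4,2,W); sL=160/197, sR=160/221; mL=-160/197, mR=-13840/43537; mL+mR=-49200/43537 → advance -1; mR−mL=21520/43537 → turn +1·90°
n=1: pose=(-3,2,S); sL=80/41, sR=16/17; mL=-80/41, mR=24/697; mL+mR=-1336/697 → advance -1; mR−mL=1384/697 → turn +1·90°
n=2: pose=(-3,3,E); sL=160/117, sR=32/17; mL=-160/117, mR=-2384/1989; mL+mR=-5104/1989 → advance -1; mR−mL=112/663 → turn +1·90°
n=3: pose=(-4,3,N); sL=20/29, sR=20/17; mL=-20/29, mR=-410/493; mL+mR=-750/493 → advance -1; mR−mL=-70/493 → turn -1·90°
n=4: pose=(-4,2,E); sL=32/25, sR=160/101; mL=-32/25, mR=-2384/2525; mL+mR=-5616/2525 → advance -1; mR−mL=848/2525 → turn +1·90°

0 160/197 160/221 -160/197 -13840/43537 -4 2 W
1 80/41 16/17 -80/41 24/697 -3 2 S
2 160/117 32/17 -160/117 -2384/1989 -3 3 E
3 20/29 20/17 -20/29 -410/493 -4 3 N
4 32/25 160/101 -32/25 -2384/2525 -4 2 E
final -5 2 N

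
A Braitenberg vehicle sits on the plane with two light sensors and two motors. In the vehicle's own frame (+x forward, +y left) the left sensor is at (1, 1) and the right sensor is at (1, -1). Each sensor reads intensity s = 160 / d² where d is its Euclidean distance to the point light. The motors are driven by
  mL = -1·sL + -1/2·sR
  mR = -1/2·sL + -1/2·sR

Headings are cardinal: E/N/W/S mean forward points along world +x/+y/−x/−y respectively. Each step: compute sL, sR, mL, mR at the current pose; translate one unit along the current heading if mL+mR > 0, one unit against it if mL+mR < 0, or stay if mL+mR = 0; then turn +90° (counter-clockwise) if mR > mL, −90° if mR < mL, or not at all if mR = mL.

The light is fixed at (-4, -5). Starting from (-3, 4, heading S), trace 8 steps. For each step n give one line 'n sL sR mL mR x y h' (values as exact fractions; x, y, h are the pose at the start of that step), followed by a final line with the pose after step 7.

0 40/17 5/2 -245/68 -165/68 -3 4 S
1 32/25 32/17 -944/425 -672/425 -3 5 E
2 80/61 80/61 -120/61 -80/61 -4 5 N
3 32/13 160/101 -4272/1313 -2656/1313 -4 4 W
4 40/17 5/2 -245/68 -165/68 -3 4 S
5 32/25 32/17 -944/425 -672/425 -3 5 E
6 80/61 80/61 -120/61 -80/61 -4 5 N
7 32/13 160/101 -4272/1313 -2656/1313 -4 4 W
final -3 4 S

n=0: pose=(-3,4,S); sL=40/17, sR=5/2; mL=-245/68, mR=-165/68; mL+mR=-205/34 → advance -1; mR−mL=20/17 → turn +1·90°
n=1: pose=(-3,5,E); sL=32/25, sR=32/17; mL=-944/425, mR=-672/425; mL+mR=-1616/425 → advance -1; mR−mL=16/25 → turn +1·90°
n=2: pose=(-4,5,N); sL=80/61, sR=80/61; mL=-120/61, mR=-80/61; mL+mR=-200/61 → advance -1; mR−mL=40/61 → turn +1·90°
n=3: pose=(-4,4,W); sL=32/13, sR=160/101; mL=-4272/1313, mR=-2656/1313; mL+mR=-6928/1313 → advance -1; mR−mL=16/13 → turn +1·90°
n=4: pose=(-3,4,S); sL=40/17, sR=5/2; mL=-245/68, mR=-165/68; mL+mR=-205/34 → advance -1; mR−mL=20/17 → turn +1·90°
n=5: pose=(-3,5,E); sL=32/25, sR=32/17; mL=-944/425, mR=-672/425; mL+mR=-1616/425 → advance -1; mR−mL=16/25 → turn +1·90°
n=6: pose=(-4,5,N); sL=80/61, sR=80/61; mL=-120/61, mR=-80/61; mL+mR=-200/61 → advance -1; mR−mL=40/61 → turn +1·90°
n=7: pose=(-4,4,W); sL=32/13, sR=160/101; mL=-4272/1313, mR=-2656/1313; mL+mR=-6928/1313 → advance -1; mR−mL=16/13 → turn +1·90°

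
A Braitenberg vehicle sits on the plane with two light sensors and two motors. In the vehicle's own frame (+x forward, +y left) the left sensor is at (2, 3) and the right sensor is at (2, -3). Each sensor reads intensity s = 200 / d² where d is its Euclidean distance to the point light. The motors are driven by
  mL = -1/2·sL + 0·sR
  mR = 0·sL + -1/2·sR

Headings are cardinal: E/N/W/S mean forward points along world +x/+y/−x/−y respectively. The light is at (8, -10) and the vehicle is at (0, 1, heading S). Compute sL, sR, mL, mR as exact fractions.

left sensor world pos  = (3, -1); dL² = 106
right sensor world pos = (-3, -1); dR² = 202
sL = 200/106 = 100/53
sR = 200/202 = 100/101
mL = -1/2·sL + 0·sR = -50/53
mR = 0·sL + -1/2·sR = -50/101

100/53 100/101 -50/53 -50/101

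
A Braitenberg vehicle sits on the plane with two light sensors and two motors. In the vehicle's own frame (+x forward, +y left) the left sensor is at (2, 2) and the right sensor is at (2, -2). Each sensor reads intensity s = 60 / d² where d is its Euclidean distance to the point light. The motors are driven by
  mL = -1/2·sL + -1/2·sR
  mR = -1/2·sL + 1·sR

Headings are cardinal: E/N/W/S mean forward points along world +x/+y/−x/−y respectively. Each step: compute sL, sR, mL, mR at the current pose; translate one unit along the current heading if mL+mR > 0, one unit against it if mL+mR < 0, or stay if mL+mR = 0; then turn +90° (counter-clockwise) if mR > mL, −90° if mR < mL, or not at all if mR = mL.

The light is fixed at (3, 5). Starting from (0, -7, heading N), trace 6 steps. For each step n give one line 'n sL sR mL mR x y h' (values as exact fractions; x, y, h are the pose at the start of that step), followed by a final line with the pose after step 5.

n=0: pose=(0,-7,N); sL=12/25, sR=60/101; mL=-1356/2525, mR=894/2525; mL+mR=-462/2525 → advance -1; mR−mL=90/101 → turn +1·90°
n=1: pose=(0,-8,W); sL=6/25, sR=30/73; mL=-594/1825, mR=531/1825; mL+mR=-63/1825 → advance -1; mR−mL=45/73 → turn +1·90°
n=2: pose=(1,-8,S); sL=4/15, sR=60/241; mL=-932/3615, mR=418/3615; mL+mR=-514/3615 → advance -1; mR−mL=90/241 → turn +1·90°
n=3: pose=(1,-7,E); sL=3/5, sR=15/49; mL=-111/245, mR=3/490; mL+mR=-219/490 → advance -1; mR−mL=45/98 → turn +1·90°
n=4: pose=(0,-7,N); sL=12/25, sR=60/101; mL=-1356/2525, mR=894/2525; mL+mR=-462/2525 → advance -1; mR−mL=90/101 → turn +1·90°
n=5: pose=(0,-8,W); sL=6/25, sR=30/73; mL=-594/1825, mR=531/1825; mL+mR=-63/1825 → advance -1; mR−mL=45/73 → turn +1·90°

0 12/25 60/101 -1356/2525 894/2525 0 -7 N
1 6/25 30/73 -594/1825 531/1825 0 -8 W
2 4/15 60/241 -932/3615 418/3615 1 -8 S
3 3/5 15/49 -111/245 3/490 1 -7 E
4 12/25 60/101 -1356/2525 894/2525 0 -7 N
5 6/25 30/73 -594/1825 531/1825 0 -8 W
final 1 -8 S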